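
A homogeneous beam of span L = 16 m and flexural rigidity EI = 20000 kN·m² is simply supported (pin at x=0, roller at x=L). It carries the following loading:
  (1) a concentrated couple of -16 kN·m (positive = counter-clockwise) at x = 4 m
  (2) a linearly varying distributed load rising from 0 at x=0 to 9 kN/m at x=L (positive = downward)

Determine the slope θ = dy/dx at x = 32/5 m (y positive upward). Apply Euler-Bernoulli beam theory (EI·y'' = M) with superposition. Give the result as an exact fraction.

θ(32/5) = -64691/4687500 rad

Load 1 — applied couple M₀=-16 kN·m at a=4 m (b=L-a=12):
  θ_1 = (M₀x²/(2L)-M₀(x-a)+C₁)/EI  [x>a] with C₁=M₀(3b²-L²)/(6L)=-88/3 = ((-16)·(32/5)²/(2·16)-(-16)·((32/5)-4)+(-88/3))/20000 = -107/187500 rad
Load 2 — triangular load w₀=9 kN/m (0→w₀ over full span):
  θ_2 = -w₀(7L⁴-30L²x²+15x⁴)/(360LEI) = -9·(7·16⁴-30·16²·(32/5)²+15·(32/5)⁴)/(360·16·20000) = -5168/390625 rad
Superposition: θ = Σ θ_i = -64691/4687500 rad ≈ -0.013801 rad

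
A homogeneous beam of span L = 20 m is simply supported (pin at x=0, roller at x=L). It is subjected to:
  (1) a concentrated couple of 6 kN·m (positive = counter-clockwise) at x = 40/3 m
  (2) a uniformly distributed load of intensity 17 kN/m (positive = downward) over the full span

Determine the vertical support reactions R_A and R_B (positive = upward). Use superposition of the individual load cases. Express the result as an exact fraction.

Load 1 — applied couple M₀=6 kN·m at a=40/3 m (b=L-a=20/3):
  R_A = M₀/L = 6/20 = 3/10 kN
  R_B = -M₀/L = -6/20 = -3/10 kN
Load 2 — uniform load w=17 kN/m over full span:
  R_A = wL/2 = 17·20/2 = 170 kN
  R_B = wL/2 = 17·20/2 = 170 kN
Superposition: R_A = 1703/10 kN, R_B = 1697/10 kN

R_A = 1703/10 kN, R_B = 1697/10 kN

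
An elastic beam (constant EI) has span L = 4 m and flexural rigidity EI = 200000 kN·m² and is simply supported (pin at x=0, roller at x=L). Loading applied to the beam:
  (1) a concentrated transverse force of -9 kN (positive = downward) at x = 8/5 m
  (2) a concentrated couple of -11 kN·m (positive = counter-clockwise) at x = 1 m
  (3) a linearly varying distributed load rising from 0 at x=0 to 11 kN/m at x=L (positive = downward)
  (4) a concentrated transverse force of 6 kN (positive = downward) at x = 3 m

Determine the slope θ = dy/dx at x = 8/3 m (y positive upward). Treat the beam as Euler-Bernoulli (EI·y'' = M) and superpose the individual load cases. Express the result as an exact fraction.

θ(8/3) = 1658273/48600000000 rad

Load 1 — point force P=-9 kN at a=8/5 m (b=L-a=12/5):
  θ_1 = -Pa(2L²-6Lx+3x²+a²)/(6LEI)  [x>a] = -(-9)·(8/5)·(2·4²-6·4·(8/3)+3·(8/3)²+(8/5)²)/(6·4·200000) = -19/781250 rad
Load 2 — applied couple M₀=-11 kN·m at a=1 m (b=L-a=3):
  θ_2 = (M₀x²/(2L)-M₀(x-a)+C₁)/EI  [x>a] with C₁=M₀(3b²-L²)/(6L)=-121/24 = ((-11)·(8/3)²/(2·4)-(-11)·((8/3)-1)+(-121/24))/200000 = 253/14400000 rad
Load 3 — triangular load w₀=11 kN/m (0→w₀ over full span):
  θ_3 = -w₀(7L⁴-30L²x²+15x⁴)/(360LEI) = -11·(7·4⁴-30·4²·(8/3)²+15·(8/3)⁴)/(360·4·200000) = 1001/30375000 rad
Load 4 — point force P=6 kN at a=3 m (b=L-a=1):
  θ_4 = -Pb(L²-b²-3x²)/(6LEI)  [x≤a] = -6·1·(4²-1²-3·(8/3)²)/(6·4·200000) = 19/2400000 rad
Superposition: θ = Σ θ_i = 1658273/48600000000 rad ≈ 0.000034 rad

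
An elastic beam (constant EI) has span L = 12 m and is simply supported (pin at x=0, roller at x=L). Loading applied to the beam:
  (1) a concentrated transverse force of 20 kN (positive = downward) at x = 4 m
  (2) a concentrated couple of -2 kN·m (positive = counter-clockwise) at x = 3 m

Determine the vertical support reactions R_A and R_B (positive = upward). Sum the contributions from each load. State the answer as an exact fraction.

Load 1 — point force P=20 kN at a=4 m (b=L-a=8):
  R_A = Pb/L = 20·8/12 = 40/3 kN
  R_B = Pa/L = 20·4/12 = 20/3 kN
Load 2 — applied couple M₀=-2 kN·m at a=3 m (b=L-a=9):
  R_A = M₀/L = (-2)/12 = -1/6 kN
  R_B = -M₀/L = -(-2)/12 = 1/6 kN
Superposition: R_A = 79/6 kN, R_B = 41/6 kN

R_A = 79/6 kN, R_B = 41/6 kN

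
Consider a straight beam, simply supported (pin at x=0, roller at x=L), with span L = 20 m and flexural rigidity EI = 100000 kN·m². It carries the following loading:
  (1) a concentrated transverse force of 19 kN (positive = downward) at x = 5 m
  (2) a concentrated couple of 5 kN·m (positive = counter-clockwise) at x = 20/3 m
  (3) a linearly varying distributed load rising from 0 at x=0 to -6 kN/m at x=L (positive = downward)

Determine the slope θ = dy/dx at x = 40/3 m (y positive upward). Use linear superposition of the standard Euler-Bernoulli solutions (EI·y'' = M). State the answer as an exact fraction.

Load 1 — point force P=19 kN at a=5 m (b=L-a=15):
  θ_1 = -Pa(2L²-6Lx+3x²+a²)/(6LEI)  [x>a] = -19·5·(2·20²-6·20·(40/3)+3·(40/3)²+5²)/(6·20·100000) = 551/288000 rad
Load 2 — applied couple M₀=5 kN·m at a=20/3 m (b=L-a=40/3):
  θ_2 = (M₀x²/(2L)-M₀(x-a)+C₁)/EI  [x>a] with C₁=M₀(3b²-L²)/(6L)=50/9 = (5·(40/3)²/(2·20)-5·((40/3)-(20/3))+(50/9))/100000 = -1/18000 rad
Load 3 — triangular load w₀=-6 kN/m (0→w₀ over full span):
  θ_3 = -w₀(7L⁴-30L²x²+15x⁴)/(360LEI) = -(-6)·(7·20⁴-30·20²·(40/3)²+15·(40/3)⁴)/(360·20·100000) = -91/20250 rad
Superposition: θ = Σ θ_i = -6833/2592000 rad ≈ -0.002636 rad

θ(40/3) = -6833/2592000 rad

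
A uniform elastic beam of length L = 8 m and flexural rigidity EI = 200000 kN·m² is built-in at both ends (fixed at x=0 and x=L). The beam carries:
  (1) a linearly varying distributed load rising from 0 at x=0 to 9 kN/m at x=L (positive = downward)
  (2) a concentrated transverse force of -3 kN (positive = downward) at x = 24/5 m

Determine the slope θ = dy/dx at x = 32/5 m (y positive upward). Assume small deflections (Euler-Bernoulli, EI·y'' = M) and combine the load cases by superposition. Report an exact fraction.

Load 1 — triangular load w₀=9 kN/m (0→w₀ over full span):
  θ_1 = -w₀(2x(L-x)(L-2x)(x+2L)+x²(L-x)²)/(120LEI) = -9·(2·(32/5)·(8-(32/5))·(8-2·(32/5))·((32/5)+2·8)+(32/5)²·(8-(32/5))²)/(120·8·200000) = 192/1953125 rad
Load 2 — point force P=-3 kN at a=24/5 m (b=L-a=16/5):
  θ_2 = Pa²(L-x)(2bL-(3b+a)(L-x))/(2L³EI)  [x>a] = (-3)·(24/5)²·(8-(32/5))·(2·(16/5)·8-(3·(16/5)+(24/5))·(8-(32/5)))/(2·8³·200000) = -297/19531250 rad
Superposition: θ = Σ θ_i = 1623/19531250 rad ≈ 0.000083 rad

θ(32/5) = 1623/19531250 rad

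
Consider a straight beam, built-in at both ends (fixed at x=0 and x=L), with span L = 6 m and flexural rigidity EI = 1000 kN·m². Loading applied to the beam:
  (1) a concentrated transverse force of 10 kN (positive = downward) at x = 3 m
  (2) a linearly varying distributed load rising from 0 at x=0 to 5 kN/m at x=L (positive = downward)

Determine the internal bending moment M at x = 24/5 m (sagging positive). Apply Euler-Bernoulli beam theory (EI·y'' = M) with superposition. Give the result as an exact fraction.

M(24/5) = -63/50 kN·m

Load 1 — point force P=10 kN at a=3 m (b=L-a=3):
  M_1 = Pa²(a+3b)(L-x)/L³ - Pa²b/L²  [x>a] = 10·3²·(3+3·3)·(6-(24/5))/6³ - 10·3²·3/6² = -3/2 kN·m
Load 2 — triangular load w₀=5 kN/m (0→w₀ over full span):
  M_2 = 3w₀Lx/20 - w₀L²/30 - w₀x³/(6L) = 3·5·6·(24/5)/20 - 5·6²/30 - 5·(24/5)³/(6·6) = 6/25 kN·m
Superposition: M = Σ M_i = -63/50 kN·m ≈ -1.260000 kN·m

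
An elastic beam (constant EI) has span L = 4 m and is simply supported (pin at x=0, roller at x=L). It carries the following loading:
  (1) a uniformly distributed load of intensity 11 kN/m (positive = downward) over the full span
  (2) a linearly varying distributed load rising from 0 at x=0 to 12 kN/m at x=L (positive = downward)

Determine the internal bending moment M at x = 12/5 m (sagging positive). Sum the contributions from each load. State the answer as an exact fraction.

M(12/5) = 4176/125 kN·m

Load 1 — uniform load w=11 kN/m over full span:
  M_1 = wx(L-x)/2 = 11·(12/5)·(4-(12/5))/2 = 528/25 kN·m
Load 2 — triangular load w₀=12 kN/m (0→w₀ over full span):
  M_2 = w₀Lx/6 - w₀x³/(6L) = 12·4·(12/5)/6 - 12·(12/5)³/(6·4) = 1536/125 kN·m
Superposition: M = Σ M_i = 4176/125 kN·m ≈ 33.408000 kN·m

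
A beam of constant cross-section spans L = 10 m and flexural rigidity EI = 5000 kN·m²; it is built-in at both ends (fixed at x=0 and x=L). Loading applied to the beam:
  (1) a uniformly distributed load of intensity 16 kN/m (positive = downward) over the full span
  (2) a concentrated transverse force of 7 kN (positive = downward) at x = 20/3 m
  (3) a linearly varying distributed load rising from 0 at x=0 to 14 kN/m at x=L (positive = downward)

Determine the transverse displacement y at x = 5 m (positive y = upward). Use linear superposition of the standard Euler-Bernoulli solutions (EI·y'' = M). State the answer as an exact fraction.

Load 1 — uniform load w=16 kN/m over full span:
  y_1 = -wx²(L-x)²/(24EI) = -16·5²·(10-5)²/(24·5000) = -1/12 m
Load 2 — point force P=7 kN at a=20/3 m (b=L-a=10/3):
  y_2 = -Pb²x²(3aL-(3a+b)x)/(6L³EI)  [x≤a] = -7·(10/3)²·5²·(3·(20/3)·10-(3·(20/3)+(10/3))·5)/(6·10³·5000) = -7/1296 m
Load 3 — triangular load w₀=14 kN/m (0→w₀ over full span):
  y_3 = -w₀x²(L-x)²(x+2L)/(120LEI) = -14·5²·(10-5)²·(5+2·10)/(120·10·5000) = -7/192 m
Superposition: y = Σ y_i = -649/5184 m ≈ -0.125193 m

y(5) = -649/5184 m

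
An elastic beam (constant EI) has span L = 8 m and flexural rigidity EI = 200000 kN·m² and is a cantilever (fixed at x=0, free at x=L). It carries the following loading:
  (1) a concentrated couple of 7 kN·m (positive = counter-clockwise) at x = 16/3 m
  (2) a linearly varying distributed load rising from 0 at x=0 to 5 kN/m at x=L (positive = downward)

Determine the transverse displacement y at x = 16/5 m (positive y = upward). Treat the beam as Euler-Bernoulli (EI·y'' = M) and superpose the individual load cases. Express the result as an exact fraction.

Load 1 — applied couple M₀=7 kN·m at a=16/3 m (b=L-a=8/3):
  y_1 = M₀x²/(2EI)  [x≤a] = 7·(16/5)²/(2·200000) = 14/78125 m
Load 2 — triangular load w₀=5 kN/m (0→w₀ over full span):
  y_2 = (w₀Lx³/12-w₀L²x²/6-w₀x⁵/(120L))/EI = (5·8·(16/5)³/12-5·8²·(16/5)²/6-5·(16/5)⁵/(120·8))/200000 = -64256/29296875 m
Superposition: y = Σ y_i = -59006/29296875 m ≈ -0.002014 m

y(16/5) = -59006/29296875 m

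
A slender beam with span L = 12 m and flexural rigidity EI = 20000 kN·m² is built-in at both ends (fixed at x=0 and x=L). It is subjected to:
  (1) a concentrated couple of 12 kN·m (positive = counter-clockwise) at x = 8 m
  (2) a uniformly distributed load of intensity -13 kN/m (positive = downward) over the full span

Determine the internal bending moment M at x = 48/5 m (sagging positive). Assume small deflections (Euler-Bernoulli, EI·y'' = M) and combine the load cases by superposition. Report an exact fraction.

Load 1 — applied couple M₀=12 kN·m at a=8 m (b=L-a=4):
  M_1 = R_Ax - M_A - M₀  [x>a] with R_A=4/3, M_A=4 = (4/3)·(48/5) - 4 - 12 = -16/5 kN·m
Load 2 — uniform load w=-13 kN/m over full span:
  M_2 = wLx/2 - wL²/12 - wx²/2 = (-13)·12·(48/5)/2 - (-13)·12²/12 - (-13)·(48/5)²/2 = 156/25 kN·m
Superposition: M = Σ M_i = 76/25 kN·m ≈ 3.040000 kN·m

M(48/5) = 76/25 kN·m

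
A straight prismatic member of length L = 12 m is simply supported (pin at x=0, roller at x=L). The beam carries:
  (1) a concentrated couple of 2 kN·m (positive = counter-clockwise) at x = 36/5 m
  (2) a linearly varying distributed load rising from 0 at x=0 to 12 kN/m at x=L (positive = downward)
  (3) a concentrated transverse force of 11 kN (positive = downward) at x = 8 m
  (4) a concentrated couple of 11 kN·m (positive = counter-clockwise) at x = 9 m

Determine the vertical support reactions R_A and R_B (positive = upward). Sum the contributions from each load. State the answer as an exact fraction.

R_A = 115/4 kN, R_B = 217/4 kN

Load 1 — applied couple M₀=2 kN·m at a=36/5 m (b=L-a=24/5):
  R_A = M₀/L = 2/12 = 1/6 kN
  R_B = -M₀/L = -2/12 = -1/6 kN
Load 2 — triangular load w₀=12 kN/m (0→w₀ over full span):
  R_A = w₀L/6 = 12·12/6 = 24 kN
  R_B = w₀L/3 = 12·12/3 = 48 kN
Load 3 — point force P=11 kN at a=8 m (b=L-a=4):
  R_A = Pb/L = 11·4/12 = 11/3 kN
  R_B = Pa/L = 11·8/12 = 22/3 kN
Load 4 — applied couple M₀=11 kN·m at a=9 m (b=L-a=3):
  R_A = M₀/L = 11/12 kN
  R_B = -M₀/L = -11/12 kN
Superposition: R_A = 115/4 kN, R_B = 217/4 kN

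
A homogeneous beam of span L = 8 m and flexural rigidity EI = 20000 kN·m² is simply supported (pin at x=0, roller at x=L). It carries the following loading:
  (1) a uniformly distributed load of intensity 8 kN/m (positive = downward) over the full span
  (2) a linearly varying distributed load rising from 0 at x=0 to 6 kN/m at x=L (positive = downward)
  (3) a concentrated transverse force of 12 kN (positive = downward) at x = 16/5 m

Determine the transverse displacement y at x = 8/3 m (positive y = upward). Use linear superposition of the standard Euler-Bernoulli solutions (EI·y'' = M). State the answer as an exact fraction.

Load 1 — uniform load w=8 kN/m over full span:
  y_1 = -wx(L³-2Lx²+x³)/(24EI) = -8·(8/3)·(8³-2·8·(8/3)²+(8/3)³)/(24·20000) = -2816/151875 m
Load 2 — triangular load w₀=6 kN/m (0→w₀ over full span):
  y_2 = -w₀x(7L⁴-10L²x²+3x⁴)/(360LEI) = -6·(8/3)·(7·8⁴-10·8²·(8/3)²+3·(8/3)⁴)/(360·8·20000) = -1024/151875 m
Load 3 — point force P=12 kN at a=16/5 m (b=L-a=24/5):
  y_3 = -Pbx(L²-b²-x²)/(6LEI)  [x≤a] = -12·(24/5)·(8/3)·(8²-(24/5)²-(8/3)²)/(6·8·20000) = -3808/703125 m
Superposition: y = Σ y_i = -194272/6328125 m ≈ -0.030700 m

y(8/3) = -194272/6328125 m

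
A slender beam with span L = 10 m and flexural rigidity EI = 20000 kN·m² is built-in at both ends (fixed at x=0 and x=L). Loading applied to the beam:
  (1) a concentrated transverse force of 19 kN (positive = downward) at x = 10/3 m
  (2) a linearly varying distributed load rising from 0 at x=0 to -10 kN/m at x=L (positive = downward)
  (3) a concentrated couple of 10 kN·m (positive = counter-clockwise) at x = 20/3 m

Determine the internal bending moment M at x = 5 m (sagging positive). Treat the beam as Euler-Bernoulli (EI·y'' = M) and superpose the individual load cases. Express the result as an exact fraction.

Load 1 — point force P=19 kN at a=10/3 m (b=L-a=20/3):
  M_1 = Pa²(a+3b)(L-x)/L³ - Pa²b/L²  [x>a] = 19·(10/3)²·((10/3)+3·(20/3))·(10-5)/10³ - 19·(10/3)²·(20/3)/10² = 95/9 kN·m
Load 2 — triangular load w₀=-10 kN/m (0→w₀ over full span):
  M_2 = 3w₀Lx/20 - w₀L²/30 - w₀x³/(6L) = 3·(-10)·10·5/20 - (-10)·10²/30 - (-10)·5³/(6·10) = -125/6 kN·m
Load 3 — applied couple M₀=10 kN·m at a=20/3 m (b=L-a=10/3):
  M_3 = R_Ax - M_A  [x≤a] with R_A=4/3, M_A=10/3 = (4/3)·5 - (10/3) = 10/3 kN·m
Superposition: M = Σ M_i = -125/18 kN·m ≈ -6.944444 kN·m

M(5) = -125/18 kN·m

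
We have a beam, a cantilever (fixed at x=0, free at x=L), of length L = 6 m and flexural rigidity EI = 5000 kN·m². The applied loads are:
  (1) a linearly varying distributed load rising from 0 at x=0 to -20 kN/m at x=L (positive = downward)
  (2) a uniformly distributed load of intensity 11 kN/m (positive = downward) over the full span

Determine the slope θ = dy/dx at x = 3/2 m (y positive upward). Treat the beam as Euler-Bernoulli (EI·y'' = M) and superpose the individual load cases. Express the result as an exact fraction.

Load 1 — triangular load w₀=-20 kN/m (0→w₀ over full span):
  θ_1 = (w₀Lx²/4-w₀L²x/3-w₀x⁴/(24L))/EI = ((-20)·6·(3/2)²/4-(-20)·6²·(3/2)/3-(-20)·(3/2)⁴/(24·6))/5000 = 3753/64000 rad
Load 2 — uniform load w=11 kN/m over full span:
  θ_2 = -wx(x²-3Lx+3L²)/(6EI) = -11·(3/2)·((3/2)²-3·6·(3/2)+3·6²)/(6·5000) = -3663/80000 rad
Superposition: θ = Σ θ_i = 4113/320000 rad ≈ 0.012853 rad

θ(3/2) = 4113/320000 rad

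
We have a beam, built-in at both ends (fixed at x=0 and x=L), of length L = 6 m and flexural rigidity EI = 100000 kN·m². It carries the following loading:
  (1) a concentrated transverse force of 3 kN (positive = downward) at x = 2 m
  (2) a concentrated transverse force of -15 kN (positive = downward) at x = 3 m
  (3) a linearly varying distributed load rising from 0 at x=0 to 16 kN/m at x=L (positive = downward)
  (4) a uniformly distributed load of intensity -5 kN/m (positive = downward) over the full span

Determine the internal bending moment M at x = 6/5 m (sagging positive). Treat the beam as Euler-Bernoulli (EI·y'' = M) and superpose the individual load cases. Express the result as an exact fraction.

M(6/5) = 81/500 kN·m

Load 1 — point force P=3 kN at a=2 m (b=L-a=4):
  M_1 = Pb²(3a+b)x/L³ - Pab²/L²  [x≤a] = 3·4²·(3·2+4)·(6/5)/6³ - 3·2·4²/6² = 0 kN·m
Load 2 — point force P=-15 kN at a=3 m (b=L-a=3):
  M_2 = Pb²(3a+b)x/L³ - Pab²/L²  [x≤a] = (-15)·3²·(3·3+3)·(6/5)/6³ - (-15)·3·3²/6² = 9/4 kN·m
Load 3 — triangular load w₀=16 kN/m (0→w₀ over full span):
  M_3 = 3w₀Lx/20 - w₀L²/30 - w₀x³/(6L) = 3·16·6·(6/5)/20 - 16·6²/30 - 16·(6/5)³/(6·6) = -336/125 kN·m
Load 4 — uniform load w=-5 kN/m over full span:
  M_4 = wLx/2 - wL²/12 - wx²/2 = (-5)·6·(6/5)/2 - (-5)·6²/12 - (-5)·(6/5)²/2 = 3/5 kN·m
Superposition: M = Σ M_i = 81/500 kN·m ≈ 0.162000 kN·m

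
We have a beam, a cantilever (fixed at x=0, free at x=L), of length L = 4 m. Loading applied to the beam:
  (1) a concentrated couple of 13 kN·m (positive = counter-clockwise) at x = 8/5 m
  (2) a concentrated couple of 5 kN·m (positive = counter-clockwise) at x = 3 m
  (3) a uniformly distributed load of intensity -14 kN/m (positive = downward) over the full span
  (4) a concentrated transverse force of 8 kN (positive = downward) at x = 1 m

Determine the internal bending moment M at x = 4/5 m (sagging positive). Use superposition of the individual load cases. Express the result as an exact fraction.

Load 1 — applied couple M₀=13 kN·m at a=8/5 m (b=L-a=12/5):
  M_1 = M₀  [x≤a] = 13 = 13 kN·m
Load 2 — applied couple M₀=5 kN·m at a=3 m (b=L-a=1):
  M_2 = M₀  [x≤a] = 5 = 5 kN·m
Load 3 — uniform load w=-14 kN/m over full span:
  M_3 = -w(L-x)²/2 = -(-14)·(4-(4/5))²/2 = 1792/25 kN·m
Load 4 — point force P=8 kN at a=1 m (b=L-a=3):
  M_4 = -P(a-x)  [x≤a] = -8·(1-(4/5)) = -8/5 kN·m
Superposition: M = Σ M_i = 2202/25 kN·m ≈ 88.080000 kN·m

M(4/5) = 2202/25 kN·m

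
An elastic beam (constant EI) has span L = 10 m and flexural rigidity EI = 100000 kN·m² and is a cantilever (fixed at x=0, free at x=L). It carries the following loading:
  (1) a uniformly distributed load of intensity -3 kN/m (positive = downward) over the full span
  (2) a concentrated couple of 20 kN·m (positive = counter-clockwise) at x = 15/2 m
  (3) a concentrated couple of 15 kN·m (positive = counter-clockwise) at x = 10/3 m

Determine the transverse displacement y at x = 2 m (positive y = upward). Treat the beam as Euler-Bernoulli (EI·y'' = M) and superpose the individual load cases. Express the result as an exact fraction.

y(2) = 83/25000 m

Load 1 — uniform load w=-3 kN/m over full span:
  y_1 = -wx²(x²-4Lx+6L²)/(24EI) = -(-3)·2²·(2²-4·10·2+6·10²)/(24·100000) = 131/50000 m
Load 2 — applied couple M₀=20 kN·m at a=15/2 m (b=L-a=5/2):
  y_2 = M₀x²/(2EI)  [x≤a] = 20·2²/(2·100000) = 1/2500 m
Load 3 — applied couple M₀=15 kN·m at a=10/3 m (b=L-a=20/3):
  y_3 = M₀x²/(2EI)  [x≤a] = 15·2²/(2·100000) = 3/10000 m
Superposition: y = Σ y_i = 83/25000 m ≈ 0.003320 m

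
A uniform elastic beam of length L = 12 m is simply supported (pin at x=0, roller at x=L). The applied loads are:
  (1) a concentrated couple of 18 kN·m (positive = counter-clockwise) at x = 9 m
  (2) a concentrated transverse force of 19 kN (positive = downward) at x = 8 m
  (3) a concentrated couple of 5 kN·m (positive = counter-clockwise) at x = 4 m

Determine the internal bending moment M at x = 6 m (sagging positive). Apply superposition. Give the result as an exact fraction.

M(6) = 89/2 kN·m

Load 1 — applied couple M₀=18 kN·m at a=9 m (b=L-a=3):
  M_1 = M₀x/L  [x≤a] = 18·6/12 = 9 kN·m
Load 2 — point force P=19 kN at a=8 m (b=L-a=4):
  M_2 = Pbx/L  [x≤a] = 19·4·6/12 = 38 kN·m
Load 3 — applied couple M₀=5 kN·m at a=4 m (b=L-a=8):
  M_3 = M₀x/L - M₀  [x>a] = 5·6/12 - 5 = -5/2 kN·m
Superposition: M = Σ M_i = 89/2 kN·m ≈ 44.500000 kN·m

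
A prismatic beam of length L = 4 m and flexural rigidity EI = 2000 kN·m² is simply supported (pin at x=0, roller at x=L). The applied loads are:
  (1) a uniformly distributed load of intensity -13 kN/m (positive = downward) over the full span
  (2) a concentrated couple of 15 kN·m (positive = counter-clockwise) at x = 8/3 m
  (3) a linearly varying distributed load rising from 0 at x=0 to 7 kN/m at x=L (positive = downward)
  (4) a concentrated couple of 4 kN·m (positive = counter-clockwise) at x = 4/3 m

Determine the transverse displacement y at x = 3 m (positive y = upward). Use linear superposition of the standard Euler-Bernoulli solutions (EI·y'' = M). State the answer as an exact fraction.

Load 1 — uniform load w=-13 kN/m over full span:
  y_1 = -wx(L³-2Lx²+x³)/(24EI) = -(-13)·3·(4³-2·4·3²+3³)/(24·2000) = 247/16000 m
Load 2 — applied couple M₀=15 kN·m at a=8/3 m (b=L-a=4/3):
  y_2 = (M₀x³/(6L)-M₀(x-a)²/2+C₁x)/EI  [x>a] with C₁=M₀(3b²-L²)/(6L)=-20/3 = (15·3³/(6·4)-15·(3-(8/3))²/2+(-20/3)·3)/2000 = -19/9600 m
Load 3 — triangular load w₀=7 kN/m (0→w₀ over full span):
  y_3 = -w₀x(7L⁴-10L²x²+3x⁴)/(360LEI) = -7·3·(7·4⁴-10·4²·3²+3·3⁴)/(360·4·2000) = -833/192000 m
Load 4 — applied couple M₀=4 kN·m at a=4/3 m (b=L-a=8/3):
  y_4 = (M₀x³/(6L)-M₀(x-a)²/2+C₁x)/EI  [x>a] with C₁=M₀(3b²-L²)/(6L)=8/9 = (4·3³/(6·4)-4·(3-(4/3))²/2+(8/9)·3)/2000 = 29/36000 m
Superposition: y = Σ y_i = 5717/576000 m ≈ 0.009925 m

y(3) = 5717/576000 m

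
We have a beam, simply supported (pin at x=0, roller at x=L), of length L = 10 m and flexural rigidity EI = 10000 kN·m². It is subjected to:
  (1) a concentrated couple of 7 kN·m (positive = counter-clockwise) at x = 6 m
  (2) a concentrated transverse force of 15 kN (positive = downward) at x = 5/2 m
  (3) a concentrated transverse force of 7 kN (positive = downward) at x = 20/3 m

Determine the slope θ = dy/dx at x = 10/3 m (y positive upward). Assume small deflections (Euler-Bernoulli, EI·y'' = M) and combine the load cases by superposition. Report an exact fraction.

θ(10/3) = -628849/129600000 rad

Load 1 — applied couple M₀=7 kN·m at a=6 m (b=L-a=4):
  θ_1 = (M₀x²/(2L)+C₁)/EI  [x≤a] with C₁=M₀(3b²-L²)/(6L)=-91/15 = (7·(10/3)²/(2·10)+(-91/15))/10000 = -49/225000 rad
Load 2 — point force P=15 kN at a=5/2 m (b=L-a=15/2):
  θ_2 = -Pa(2L²-6Lx+3x²+a²)/(6LEI)  [x>a] = -15·(5/2)·(2·10²-6·10·(10/3)+3·(10/3)²+(5/2)²)/(6·10·10000) = -19/7680 rad
Load 3 — point force P=7 kN at a=20/3 m (b=L-a=10/3):
  θ_3 = -Pb(L²-b²-3x²)/(6LEI)  [x≤a] = -7·(10/3)·(10²-(10/3)²-3·(10/3)²)/(6·10·10000) = -7/3240 rad
Superposition: θ = Σ θ_i = -628849/129600000 rad ≈ -0.004852 rad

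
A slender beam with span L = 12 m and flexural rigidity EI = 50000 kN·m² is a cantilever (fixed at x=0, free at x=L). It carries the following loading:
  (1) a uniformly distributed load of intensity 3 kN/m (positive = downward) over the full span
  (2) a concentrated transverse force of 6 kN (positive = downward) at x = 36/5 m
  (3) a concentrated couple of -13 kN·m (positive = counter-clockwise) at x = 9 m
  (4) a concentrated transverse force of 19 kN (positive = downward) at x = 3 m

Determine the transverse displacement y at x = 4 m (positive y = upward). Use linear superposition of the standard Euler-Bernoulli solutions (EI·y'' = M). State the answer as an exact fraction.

y(4) = -20181/500000 m

Load 1 — uniform load w=3 kN/m over full span:
  y_1 = -wx²(x²-4Lx+6L²)/(24EI) = -3·4²·(4²-4·12·4+6·12²)/(24·50000) = -86/3125 m
Load 2 — point force P=6 kN at a=36/5 m (b=L-a=24/5):
  y_2 = -Px²(3a-x)/(6EI)  [x≤a] = -6·4²·(3·(36/5)-4)/(6·50000) = -88/15625 m
Load 3 — applied couple M₀=-13 kN·m at a=9 m (b=L-a=3):
  y_3 = M₀x²/(2EI)  [x≤a] = (-13)·4²/(2·50000) = -13/6250 m
Load 4 — point force P=19 kN at a=3 m (b=L-a=9):
  y_4 = -Pa²(3x-a)/(6EI)  [x>a] = -19·3²·(3·4-3)/(6·50000) = -513/100000 m
Superposition: y = Σ y_i = -20181/500000 m ≈ -0.040362 m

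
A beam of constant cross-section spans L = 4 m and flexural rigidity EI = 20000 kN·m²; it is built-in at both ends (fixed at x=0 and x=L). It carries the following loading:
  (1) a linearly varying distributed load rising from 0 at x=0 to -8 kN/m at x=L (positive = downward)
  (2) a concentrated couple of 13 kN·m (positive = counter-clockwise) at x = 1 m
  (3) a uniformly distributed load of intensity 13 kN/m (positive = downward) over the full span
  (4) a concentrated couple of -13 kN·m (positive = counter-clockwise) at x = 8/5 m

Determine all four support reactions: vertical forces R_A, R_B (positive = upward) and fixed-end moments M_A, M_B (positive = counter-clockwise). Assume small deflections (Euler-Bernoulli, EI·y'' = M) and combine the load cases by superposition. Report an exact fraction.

R_A = 16141/800 kN, M_A = 10883/1200 kN·m, R_B = 12659/800 kN, M_B = -13237/1200 kN·m

Load 1 — triangular load w₀=-8 kN/m (0→w₀ over full span):
  R_A = 3w₀L/20 = 3·(-8)·4/20 = -24/5 kN
  M_A = w₀L²/30 = (-8)·4²/30 = -64/15 kN·m
  R_B = 7w₀L/20 = 7·(-8)·4/20 = -56/5 kN
  M_B = -w₀L²/20 = -(-8)·4²/20 = 32/5 kN·m
Load 2 — applied couple M₀=13 kN·m at a=1 m (b=L-a=3):
  R_A = 6M₀ab/L³ = 6·13·1·3/4³ = 117/32 kN
  M_A = M₀b(2a-b)/L² = 13·3·(2·1-3)/4² = -39/16 kN·m
  R_B = -6M₀ab/L³ = -6·13·1·3/4³ = -117/32 kN
  M_B = M₀a(2b-a)/L² = 13·1·(2·3-1)/4² = 65/16 kN·m
Load 3 — uniform load w=13 kN/m over full span:
  R_A = wL/2 = 13·4/2 = 26 kN
  M_A = wL²/12 = 13·4²/12 = 52/3 kN·m
  R_B = wL/2 = 13·4/2 = 26 kN
  M_B = -wL²/12 = -13·4²/12 = -52/3 kN·m
Load 4 — applied couple M₀=-13 kN·m at a=8/5 m (b=L-a=12/5):
  R_A = 6M₀ab/L³ = 6·(-13)·(8/5)·(12/5)/4³ = -117/25 kN
  M_A = M₀b(2a-b)/L² = (-13)·(12/5)·(2·(8/5)-(12/5))/4² = -39/25 kN·m
  R_B = -6M₀ab/L³ = -6·(-13)·(8/5)·(12/5)/4³ = 117/25 kN
  M_B = M₀a(2b-a)/L² = (-13)·(8/5)·(2·(12/5)-(8/5))/4² = -104/25 kN·m
Superposition: R_A = 16141/800 kN, M_A = 10883/1200 kN·m, R_B = 12659/800 kN, M_B = -13237/1200 kN·m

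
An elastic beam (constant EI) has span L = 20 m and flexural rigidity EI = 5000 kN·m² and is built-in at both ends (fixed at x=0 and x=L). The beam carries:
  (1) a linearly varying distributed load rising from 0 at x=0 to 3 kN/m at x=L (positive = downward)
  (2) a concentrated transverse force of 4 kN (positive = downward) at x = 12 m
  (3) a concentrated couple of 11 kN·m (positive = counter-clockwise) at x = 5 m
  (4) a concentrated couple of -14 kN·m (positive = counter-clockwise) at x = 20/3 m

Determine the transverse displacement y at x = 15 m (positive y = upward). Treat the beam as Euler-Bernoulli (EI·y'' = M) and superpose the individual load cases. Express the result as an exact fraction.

y(15) = -55933/576000 m

Load 1 — triangular load w₀=3 kN/m (0→w₀ over full span):
  y_1 = -w₀x²(L-x)²(x+2L)/(120LEI) = -3·15²·(20-15)²·(15+2·20)/(120·20·5000) = -99/1280 m
Load 2 — point force P=4 kN at a=12 m (b=L-a=8):
  y_2 = -Pa²(L-x)²(3bL-(3b+a)(L-x))/(6L³EI)  [x>a] = -4·12²·(20-15)²·(3·8·20-(3·8+12)·(20-15))/(6·20³·5000) = -9/500 m
Load 3 — applied couple M₀=11 kN·m at a=5 m (b=L-a=15):
  y_3 = (R_Ax³/6 - M_Ax²/2 - M₀(x-a)²/2)/EI  [x>a] with R_A=99/160, M_A=-33/16 = ((99/160)·15³/6 - (-33/16)·15²/2 - 11·(15-5)²/2)/5000 = 77/12800 m
Load 4 — applied couple M₀=-14 kN·m at a=20/3 m (b=L-a=40/3):
  y_4 = (R_Ax³/6 - M_Ax²/2 - M₀(x-a)²/2)/EI  [x>a] with R_A=-14/15, M_A=0 = ((-14/15)·15³/6 - 0·15²/2 - (-14)·(15-(20/3))²/2)/5000 = -7/900 m
Superposition: y = Σ y_i = -55933/576000 m ≈ -0.097106 m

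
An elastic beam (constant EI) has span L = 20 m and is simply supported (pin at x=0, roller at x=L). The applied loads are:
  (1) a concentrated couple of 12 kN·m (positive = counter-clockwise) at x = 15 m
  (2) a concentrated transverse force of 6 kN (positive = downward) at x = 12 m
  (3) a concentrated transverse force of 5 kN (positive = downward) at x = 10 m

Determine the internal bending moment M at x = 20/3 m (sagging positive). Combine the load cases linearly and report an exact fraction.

M(20/3) = 110/3 kN·m

Load 1 — applied couple M₀=12 kN·m at a=15 m (b=L-a=5):
  M_1 = M₀x/L  [x≤a] = 12·(20/3)/20 = 4 kN·m
Load 2 — point force P=6 kN at a=12 m (b=L-a=8):
  M_2 = Pbx/L  [x≤a] = 6·8·(20/3)/20 = 16 kN·m
Load 3 — point force P=5 kN at a=10 m (b=L-a=10):
  M_3 = Pbx/L  [x≤a] = 5·10·(20/3)/20 = 50/3 kN·m
Superposition: M = Σ M_i = 110/3 kN·m ≈ 36.666667 kN·m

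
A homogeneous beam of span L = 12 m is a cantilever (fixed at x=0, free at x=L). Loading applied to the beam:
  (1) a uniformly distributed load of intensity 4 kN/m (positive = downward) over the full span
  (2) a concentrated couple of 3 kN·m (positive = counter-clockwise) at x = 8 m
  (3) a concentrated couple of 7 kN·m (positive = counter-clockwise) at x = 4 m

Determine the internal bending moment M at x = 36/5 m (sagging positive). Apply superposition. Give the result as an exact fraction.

M(36/5) = -1077/25 kN·m

Load 1 — uniform load w=4 kN/m over full span:
  M_1 = -w(L-x)²/2 = -4·(12-(36/5))²/2 = -1152/25 kN·m
Load 2 — applied couple M₀=3 kN·m at a=8 m (b=L-a=4):
  M_2 = M₀  [x≤a] = 3 = 3 kN·m
Load 3 — applied couple M₀=7 kN·m at a=4 m (b=L-a=8):
  M_3 = 0  [x>a] = 0 kN·m
Superposition: M = Σ M_i = -1077/25 kN·m ≈ -43.080000 kN·m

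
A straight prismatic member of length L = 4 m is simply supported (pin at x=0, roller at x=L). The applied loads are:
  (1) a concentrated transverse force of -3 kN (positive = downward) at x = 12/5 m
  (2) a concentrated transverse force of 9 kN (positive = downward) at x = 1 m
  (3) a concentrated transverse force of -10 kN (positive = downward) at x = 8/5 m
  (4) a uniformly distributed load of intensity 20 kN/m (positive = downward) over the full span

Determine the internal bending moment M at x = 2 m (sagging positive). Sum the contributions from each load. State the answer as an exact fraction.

M(2) = 341/10 kN·m

Load 1 — point force P=-3 kN at a=12/5 m (b=L-a=8/5):
  M_1 = Pbx/L  [x≤a] = (-3)·(8/5)·2/4 = -12/5 kN·m
Load 2 — point force P=9 kN at a=1 m (b=L-a=3):
  M_2 = Pa(L-x)/L  [x>a] = 9·1·(4-2)/4 = 9/2 kN·m
Load 3 — point force P=-10 kN at a=8/5 m (b=L-a=12/5):
  M_3 = Pa(L-x)/L  [x>a] = (-10)·(8/5)·(4-2)/4 = -8 kN·m
Load 4 — uniform load w=20 kN/m over full span:
  M_4 = wx(L-x)/2 = 20·2·(4-2)/2 = 40 kN·m
Superposition: M = Σ M_i = 341/10 kN·m ≈ 34.100000 kN·m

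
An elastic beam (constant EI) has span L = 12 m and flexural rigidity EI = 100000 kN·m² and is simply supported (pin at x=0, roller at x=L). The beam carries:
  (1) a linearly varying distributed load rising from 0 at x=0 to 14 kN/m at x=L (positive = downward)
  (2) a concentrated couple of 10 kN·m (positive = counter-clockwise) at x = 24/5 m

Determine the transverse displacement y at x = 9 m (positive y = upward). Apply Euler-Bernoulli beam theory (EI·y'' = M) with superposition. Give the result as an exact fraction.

Load 1 — triangular load w₀=14 kN/m (0→w₀ over full span):
  y_1 = -w₀x(7L⁴-10L²x²+3x⁴)/(360LEI) = -14·9·(7·12⁴-10·12²·9²+3·9⁴)/(360·12·100000) = -22491/1600000 m
Load 2 — applied couple M₀=10 kN·m at a=24/5 m (b=L-a=36/5):
  y_2 = (M₀x³/(6L)-M₀(x-a)²/2+C₁x)/EI  [x>a] with C₁=M₀(3b²-L²)/(6L)=8/5 = (10·9³/(6·12)-10·(9-(24/5))²/2+(8/5)·9)/100000 = 549/2000000 m
Superposition: y = Σ y_i = -110259/8000000 m ≈ -0.013782 m

y(9) = -110259/8000000 m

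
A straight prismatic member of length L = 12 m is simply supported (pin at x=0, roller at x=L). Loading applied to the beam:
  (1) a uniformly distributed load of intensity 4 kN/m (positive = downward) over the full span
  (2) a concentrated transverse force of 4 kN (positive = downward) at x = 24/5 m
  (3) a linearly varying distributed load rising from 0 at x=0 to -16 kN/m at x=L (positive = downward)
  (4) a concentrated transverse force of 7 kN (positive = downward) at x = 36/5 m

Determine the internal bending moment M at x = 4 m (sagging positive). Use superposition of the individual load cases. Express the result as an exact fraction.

M(4) = -1304/45 kN·m

Load 1 — uniform load w=4 kN/m over full span:
  M_1 = wx(L-x)/2 = 4·4·(12-4)/2 = 64 kN·m
Load 2 — point force P=4 kN at a=24/5 m (b=L-a=36/5):
  M_2 = Pbx/L  [x≤a] = 4·(36/5)·4/12 = 48/5 kN·m
Load 3 — triangular load w₀=-16 kN/m (0→w₀ over full span):
  M_3 = w₀Lx/6 - w₀x³/(6L) = (-16)·12·4/6 - (-16)·4³/(6·12) = -1024/9 kN·m
Load 4 — point force P=7 kN at a=36/5 m (b=L-a=24/5):
  M_4 = Pbx/L  [x≤a] = 7·(24/5)·4/12 = 56/5 kN·m
Superposition: M = Σ M_i = -1304/45 kN·m ≈ -28.977778 kN·m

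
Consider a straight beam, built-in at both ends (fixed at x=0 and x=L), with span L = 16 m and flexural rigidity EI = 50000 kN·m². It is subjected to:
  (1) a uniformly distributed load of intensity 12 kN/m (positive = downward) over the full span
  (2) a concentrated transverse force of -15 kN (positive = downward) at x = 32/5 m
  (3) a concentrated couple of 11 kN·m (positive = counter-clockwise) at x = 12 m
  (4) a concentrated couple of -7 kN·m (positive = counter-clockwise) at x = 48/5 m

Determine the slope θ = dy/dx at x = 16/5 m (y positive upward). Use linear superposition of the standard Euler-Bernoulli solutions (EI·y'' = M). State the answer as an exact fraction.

θ(16/5) = -2621/390625 rad

Load 1 — uniform load w=12 kN/m over full span:
  θ_1 = -wx(L-x)(L-2x)/(12EI) = -12·(16/5)·(16-(16/5))·(16-2·(16/5))/(12·50000) = -3072/390625 rad
Load 2 — point force P=-15 kN at a=32/5 m (b=L-a=48/5):
  θ_2 = -Pb²x(2aL-(3a+b)x)/(2L³EI)  [x≤a] = -(-15)·(48/5)²·(16/5)·(2·(32/5)·16-(3·(32/5)+(48/5))·(16/5))/(2·16³·50000) = 2376/1953125 rad
Load 3 — applied couple M₀=11 kN·m at a=12 m (b=L-a=4):
  θ_3 = (R_Ax²/2 - M_Ax)/EI  [x≤a] with R_A=99/128, M_A=55/16 = ((99/128)·(16/5)²/2 - (55/16)·(16/5))/50000 = -11/78125 rad
Load 4 — applied couple M₀=-7 kN·m at a=48/5 m (b=L-a=32/5):
  θ_4 = (R_Ax²/2 - M_Ax)/EI  [x≤a] with R_A=-63/100, M_A=-56/25 = ((-63/100)·(16/5)²/2 - (-56/25)·(16/5))/50000 = 154/1953125 rad
Superposition: θ = Σ θ_i = -2621/390625 rad ≈ -0.006710 rad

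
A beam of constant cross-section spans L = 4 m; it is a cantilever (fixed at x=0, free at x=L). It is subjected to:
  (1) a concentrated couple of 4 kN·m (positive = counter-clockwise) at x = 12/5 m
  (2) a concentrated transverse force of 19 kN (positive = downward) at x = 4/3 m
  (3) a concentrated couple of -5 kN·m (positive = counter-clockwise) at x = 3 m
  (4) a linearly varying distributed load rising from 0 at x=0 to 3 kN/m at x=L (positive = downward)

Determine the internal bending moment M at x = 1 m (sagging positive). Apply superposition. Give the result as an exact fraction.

M(1) = -419/24 kN·m

Load 1 — applied couple M₀=4 kN·m at a=12/5 m (b=L-a=8/5):
  M_1 = M₀  [x≤a] = 4 = 4 kN·m
Load 2 — point force P=19 kN at a=4/3 m (b=L-a=8/3):
  M_2 = -P(a-x)  [x≤a] = -19·((4/3)-1) = -19/3 kN·m
Load 3 — applied couple M₀=-5 kN·m at a=3 m (b=L-a=1):
  M_3 = M₀  [x≤a] = (-5) = -5 kN·m
Load 4 — triangular load w₀=3 kN/m (0→w₀ over full span):
  M_4 = w₀Lx/2 - w₀L²/3 - w₀x³/(6L) = 3·4·1/2 - 3·4²/3 - 3·1³/(6·4) = -81/8 kN·m
Superposition: M = Σ M_i = -419/24 kN·m ≈ -17.458333 kN·m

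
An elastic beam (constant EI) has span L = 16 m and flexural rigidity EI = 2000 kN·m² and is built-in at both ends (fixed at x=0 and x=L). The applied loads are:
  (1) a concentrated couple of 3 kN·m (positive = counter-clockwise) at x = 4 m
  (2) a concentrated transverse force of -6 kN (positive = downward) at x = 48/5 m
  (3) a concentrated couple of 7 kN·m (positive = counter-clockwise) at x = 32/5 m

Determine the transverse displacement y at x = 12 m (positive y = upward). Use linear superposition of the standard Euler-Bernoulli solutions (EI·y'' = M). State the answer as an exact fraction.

y(12) = 8557/200000 m

Load 1 — applied couple M₀=3 kN·m at a=4 m (b=L-a=12):
  y_1 = (R_Ax³/6 - M_Ax²/2 - M₀(x-a)²/2)/EI  [x>a] with R_A=27/128, M_A=-9/16 = ((27/128)·12³/6 - (-9/16)·12²/2 - 3·(12-4)²/2)/2000 = 21/8000 m
Load 2 — point force P=-6 kN at a=48/5 m (b=L-a=32/5):
  y_2 = -Pa²(L-x)²(3bL-(3b+a)(L-x))/(6L³EI)  [x>a] = -(-6)·(48/5)²·(16-12)²·(3·(32/5)·16-(3·(32/5)+(48/5))·(16-12))/(6·16³·2000) = 108/3125 m
Load 3 — applied couple M₀=7 kN·m at a=32/5 m (b=L-a=48/5):
  y_3 = (R_Ax³/6 - M_Ax²/2 - M₀(x-a)²/2)/EI  [x>a] with R_A=63/100, M_A=21/25 = ((63/100)·12³/6 - (21/25)·12²/2 - 7·(12-(32/5))²/2)/2000 = 7/1250 m
Superposition: y = Σ y_i = 8557/200000 m ≈ 0.042785 m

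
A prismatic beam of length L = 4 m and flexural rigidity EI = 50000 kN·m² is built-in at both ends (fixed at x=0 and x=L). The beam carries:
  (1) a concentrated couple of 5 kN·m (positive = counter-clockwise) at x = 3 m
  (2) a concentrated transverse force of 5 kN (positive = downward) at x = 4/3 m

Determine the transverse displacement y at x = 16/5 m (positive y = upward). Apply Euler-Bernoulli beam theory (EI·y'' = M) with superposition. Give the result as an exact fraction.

Load 1 — applied couple M₀=5 kN·m at a=3 m (b=L-a=1):
  y_1 = (R_Ax³/6 - M_Ax²/2 - M₀(x-a)²/2)/EI  [x>a] with R_A=45/32, M_A=25/16 = ((45/32)·(16/5)³/6 - (25/16)·(16/5)²/2 - 5·((16/5)-3)²/2)/50000 = -21/2500000 m
Load 2 — point force P=5 kN at a=4/3 m (b=L-a=8/3):
  y_2 = -Pa²(L-x)²(3bL-(3b+a)(L-x))/(6L³EI)  [x>a] = -5·(4/3)²·(4-(16/5))²·(3·(8/3)·4-(3·(8/3)+(4/3))·(4-(16/5)))/(6·4³·50000) = -46/6328125 m
Superposition: y = Σ y_i = -3173/202500000 m ≈ -0.000016 m

y(16/5) = -3173/202500000 m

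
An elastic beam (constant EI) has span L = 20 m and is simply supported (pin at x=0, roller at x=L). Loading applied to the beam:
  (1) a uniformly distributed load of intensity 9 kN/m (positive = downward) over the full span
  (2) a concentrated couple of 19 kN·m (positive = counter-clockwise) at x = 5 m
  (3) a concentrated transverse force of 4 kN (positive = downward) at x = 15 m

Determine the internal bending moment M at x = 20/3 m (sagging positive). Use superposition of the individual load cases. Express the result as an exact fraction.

Load 1 — uniform load w=9 kN/m over full span:
  M_1 = wx(L-x)/2 = 9·(20/3)·(20-(20/3))/2 = 400 kN·m
Load 2 — applied couple M₀=19 kN·m at a=5 m (b=L-a=15):
  M_2 = M₀x/L - M₀  [x>a] = 19·(20/3)/20 - 19 = -38/3 kN·m
Load 3 — point force P=4 kN at a=15 m (b=L-a=5):
  M_3 = Pbx/L  [x≤a] = 4·5·(20/3)/20 = 20/3 kN·m
Superposition: M = Σ M_i = 394 kN·m ≈ 394.000000 kN·m

M(20/3) = 394 kN·m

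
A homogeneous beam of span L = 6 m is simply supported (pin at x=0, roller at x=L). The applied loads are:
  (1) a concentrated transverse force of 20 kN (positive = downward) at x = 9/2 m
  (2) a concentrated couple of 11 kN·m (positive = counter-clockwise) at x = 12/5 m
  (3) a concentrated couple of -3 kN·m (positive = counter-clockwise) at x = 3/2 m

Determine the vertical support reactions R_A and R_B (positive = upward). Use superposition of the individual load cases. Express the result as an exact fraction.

Load 1 — point force P=20 kN at a=9/2 m (b=L-a=3/2):
  R_A = Pb/L = 20·(3/2)/6 = 5 kN
  R_B = Pa/L = 20·(9/2)/6 = 15 kN
Load 2 — applied couple M₀=11 kN·m at a=12/5 m (b=L-a=18/5):
  R_A = M₀/L = 11/6 kN
  R_B = -M₀/L = -11/6 kN
Load 3 — applied couple M₀=-3 kN·m at a=3/2 m (b=L-a=9/2):
  R_A = M₀/L = (-3)/6 = -1/2 kN
  R_B = -M₀/L = -(-3)/6 = 1/2 kN
Superposition: R_A = 19/3 kN, R_B = 41/3 kN

R_A = 19/3 kN, R_B = 41/3 kN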